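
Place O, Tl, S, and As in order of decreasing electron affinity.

S > O > As > Tl

O is in period 2, group 16; S is in period 3, group 16; As is in period 4, group 15; Tl is in period 6, group 13.
EA tends to increase across a period and decrease down a group, though the pattern is less regular than for IE or radius.
These span different periods and groups, so the two trends combine.
As > Tl: both effects reinforce here, so As is clearly the higher of the two.
O > As: both effects reinforce here, so O is clearly the higher of the two.
S > O: this pair runs against the simple trend — see the exception note.
Note the exception: S has a higher electron affinity than O, contrary to the simple trend — the compact 2p subshell of O repels the added electron more than S's larger 3p does.
Approximate values (kJ/mol): O 141, S 200, As 78, Tl 19.
So from highest to lowest: S > O > As > Tl.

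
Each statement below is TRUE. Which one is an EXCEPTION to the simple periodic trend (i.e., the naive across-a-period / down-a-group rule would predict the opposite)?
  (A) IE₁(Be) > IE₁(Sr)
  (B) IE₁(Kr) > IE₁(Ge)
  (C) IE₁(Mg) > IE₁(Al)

The general trend: first ionization energy increases across a period and decreases down a group.
(A) Be (period 2, group 2) vs Sr (period 5, group 2): the stated order agrees with the simple trend.
(B) Kr (period 4, group 18) vs Ge (period 4, group 14): the stated order agrees with the simple trend.
(C) Mg (period 3, group 2) vs Al (period 3, group 13): the stated order contradicts the simple trend.
The exception is (C): Al's single 3p electron is easier to remove than one from Mg's filled 3s².

(C)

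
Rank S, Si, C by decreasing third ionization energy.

C, S, Si

IE_3 is the cost of taking one more electron from the +2 cation: S²⁺ still has 4 valence electrons; Si²⁺ still has 2 valence electrons; C²⁺ still has 2 valence electrons.
All are still removing valence electrons, so compare the +2 ions as you would atoms: IE_3 generally rises across a period (higher Z_eff) and falls down a group (larger shell), subject to the usual subshell exceptions.
Valence configurations: S²⁺ [Ne]3s²3p², Si²⁺ [Ne]3s², C²⁺ [He]2s².
Approximate IE_3 values (kJ/mol): S 3357, Si 3232, C 4620.
Hence IE_3: Si < S < C.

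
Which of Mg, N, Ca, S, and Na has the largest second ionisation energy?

The second ionization energy removes an electron from the +1 ion. For each element: Mg⁺ still has 1 valence electron; N⁺ still has 4 valence electrons; Ca⁺ still has 1 valence electron; S⁺ still has 5 valence electrons; Na⁺ is the bare [Ne] core.
Pulling an electron out of a noble-gas core costs far more than removing a remaining valence electron, so Na sits at the high end of IE_2.
Valence configurations: Mg⁺ [Ne]3s¹, N⁺ [He]2s²2p², Ca⁺ [Ar]4s¹, S⁺ [Ne]3s²3p³.
Tabulated IE_2 (kJ/mol): Mg 1451, N 2856, Ca 1145, S 2252, Na 4562.
Hence IE_2: Ca < Mg < S < N < Na.

Na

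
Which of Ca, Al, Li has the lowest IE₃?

Al

Consider each +2 ion: Ca²⁺ is the bare [Ar] core; Al²⁺ still has 1 valence electron; Li²⁺ is already 1 electron into the core.
Pulling an electron out of a noble-gas core costs far more than removing a remaining valence electron, so Ca and Li sit at the high end of IE_3.
The numbers (kJ/mol): Ca 4912, Al 2745, Li 11815.
Putting it together, IE_3: Al < Ca < Li.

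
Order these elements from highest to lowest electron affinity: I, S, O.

I, S, O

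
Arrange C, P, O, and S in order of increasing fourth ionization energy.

S < P < C < O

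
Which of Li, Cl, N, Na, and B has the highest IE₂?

Li

The second ionization energy removes an electron from the +1 ion. For each element: Li⁺ is the bare [He] core; Cl⁺ still has 6 valence electrons; N⁺ still has 4 valence electrons; Na⁺ is the bare [Ne] core; B⁺ still has 2 valence electrons.
Breaking into a closed-shell core is much more expensive than removing a leftover valence electron — Na and Li have the largest IE_2 here.
Valence configurations: Cl⁺ [Ne]3s²3p⁴, N⁺ [He]2s²2p², B⁺ [He]2s².
The numbers (kJ/mol): Li 7298, Cl 2298, N 2856, Na 4562, B 2427.
So the second ionization energies run Cl < B < N < Na < Li.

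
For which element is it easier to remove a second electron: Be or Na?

Be

IE_2 is the cost of taking one more electron from the +1 cation: Be⁺ still has 1 valence electron; Na⁺ is the bare [Ne] core.
Core electrons are held far more tightly than valence electrons, so Na tops the IE_2 order.
Approximate IE_2 values (kJ/mol): Be 1757, Na 4562.
Putting it together, IE_2: Be < Na.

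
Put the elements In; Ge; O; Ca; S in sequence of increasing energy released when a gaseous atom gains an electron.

Ca < In < Ge < O < S

O is in period 2, group 16; S is in period 3, group 16; Ca is in period 4, group 2; Ge is in period 4, group 14; In is in period 5, group 13.
Electron affinity generally becomes more exothermic across a period toward the halogens and less exothermic down a group.
These span different periods and groups, so the two trends combine.
In > Ca: period and group pull opposite ways; the across-period shift dominates (29 vs 2 kJ/mol).
Ge > In: both effects reinforce here, so Ge is clearly the higher of the two.
O > Ge: both effects reinforce here, so O is clearly the higher of the two.
S > O: this pair runs against the simple trend — see the exception note.
Note the exception: S has a higher electron affinity than O, contrary to the simple trend — the compact 2p subshell of O repels the added electron more than S's larger 3p does.
Tabulated electron affinity (kJ/mol): O 141, S 200, Ca 2, Ge 119, In 29.
So from lowest to highest: Ca < In < Ge < O < S.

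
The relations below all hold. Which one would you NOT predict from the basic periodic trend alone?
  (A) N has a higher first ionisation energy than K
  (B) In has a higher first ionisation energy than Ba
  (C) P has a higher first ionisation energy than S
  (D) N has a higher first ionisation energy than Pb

The general trend: first ionisation energy increases across a period and decreases down a group.
(A) N (period 2, group 15) vs K (period 4, group 1): the stated order agrees with the simple trend.
(B) In (period 5, group 13) vs Ba (period 6, group 2): the stated order agrees with the simple trend.
(C) P (period 3, group 15) vs S (period 3, group 16): the stated order contradicts the simple trend.
(D) N (period 2, group 15) vs Pb (period 6, group 14): the stated order agrees with the simple trend.
The exception is (C): S (3p⁴) ionizes more easily than half-filled P (3p³) because the paired 3p electron in S is pushed out by e⁻–e⁻ repulsion.

(C)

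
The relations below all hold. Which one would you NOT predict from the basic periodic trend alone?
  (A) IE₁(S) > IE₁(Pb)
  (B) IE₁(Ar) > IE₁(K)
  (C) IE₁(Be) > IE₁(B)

(C)

The general trend: first ionisation energy increases across a period and decreases down a group.
(A) S (period 3, group 16) vs Pb (period 6, group 14): the stated order agrees with the simple trend.
(B) Ar (period 3, group 18) vs K (period 4, group 1): the stated order agrees with the simple trend.
(C) Be (period 2, group 2) vs B (period 2, group 13): the stated order contradicts the simple trend.
The exception is (C): removing B's lone 2p electron is easier than breaking Be's filled 2s².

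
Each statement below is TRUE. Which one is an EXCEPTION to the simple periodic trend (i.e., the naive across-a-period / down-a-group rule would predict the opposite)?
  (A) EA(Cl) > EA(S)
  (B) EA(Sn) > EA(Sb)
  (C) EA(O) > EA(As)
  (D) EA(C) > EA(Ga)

The general trend: electron affinity increases across a period and decreases down a group.
(A) Cl (period 3, group 17) vs S (period 3, group 16): the stated order agrees with the simple trend.
(B) Sn (period 5, group 14) vs Sb (period 5, group 15): the stated order contradicts the simple trend.
(C) O (period 2, group 16) vs As (period 4, group 15): the stated order agrees with the simple trend.
(D) C (period 2, group 14) vs Ga (period 4, group 13): the stated order agrees with the simple trend.
The exception is (B): adding an electron to Sb's half-filled 5p³ is unfavourable, so Sn has the more exothermic EA.

(B)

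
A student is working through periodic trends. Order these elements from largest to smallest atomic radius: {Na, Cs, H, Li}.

Moving right in a period, electrons are added to the same shell under a stronger nuclear pull, so atoms get smaller; moving down, a new shell is opened and atoms get larger.
All are in group 1, so atomic radius increases down the group.
So from largest to smallest: Cs > Na > Li > H.

Cs, Na, Li, H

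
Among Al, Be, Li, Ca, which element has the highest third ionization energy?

Be

After 2 electrons have been removed, what remains? Al²⁺ still has 1 valence electron; Be²⁺ is the bare [He] core; Li²⁺ is already 1 electron into the core; Ca²⁺ is the bare [Ar] core.
Breaking into a closed-shell core is much more expensive than removing a leftover valence electron — Ca, Li and Be have the largest IE_3 here.
The numbers (kJ/mol): Al 2745, Be 14849, Li 11815, Ca 4912.
Putting it together, IE_3: Al < Ca < Li < Be.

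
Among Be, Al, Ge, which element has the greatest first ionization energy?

Be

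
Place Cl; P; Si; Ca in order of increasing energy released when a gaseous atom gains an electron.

Electron affinity generally becomes more exothermic across a period toward the halogens and less exothermic down a group.
Here both period and group differ, so the two effects have to be weighed against each other.
P > Ca: both effects reinforce here, so P is clearly the higher of the two.
Si > P: this pair runs against the simple trend — see the exception note.
Cl > Si: Cl lies to the right of Si in period 3, so the across-period effect alone puts Cl higher.
Note the exception: Si has a higher electron affinity than P, contrary to the simple trend — adding an electron to P's half-filled 3p³ is unfavourable, so Si (3p²) has the more exothermic EA.
Tabulated electron affinity (kJ/mol): Si 134, P 72, Cl 349, Ca 2.
So from lowest to highest: Ca < P < Si < Cl.

Ca, P, Si, Cl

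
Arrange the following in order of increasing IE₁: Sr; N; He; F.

Sr, N, F, He

He is in period 1, group 18; N is in period 2, group 15; F is in period 2, group 17; Sr is in period 5, group 2.
First ionization energy rises across a period (greater Z_eff holds electrons more tightly) and falls down a group (valence electrons are farther from the nucleus).
Here both period and group differ, so the two effects have to be weighed against each other.
N > Sr: relative to Sr, both the across-period and down-group shifts push N's first ionization energy up.
F > N: F lies to the right of N in period 2, so the across-period effect alone puts F higher.
He > F: relative to F, both the across-period and down-group shifts push He's first ionization energy up.
Tabulated first ionization energy (kJ/mol): He 2372, N 1402, F 1681, Sr 550.
So from lowest to highest: Sr < N < F < He.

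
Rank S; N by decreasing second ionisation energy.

N > S

After 1 electron has been removed, what remains? S⁺ still has 5 valence electrons; N⁺ still has 4 valence electrons.
All are still removing valence electrons, so compare the +1 ions as you would atoms: IE_2 generally rises across a period (higher Z_eff) and falls down a group (larger shell), subject to the usual subshell exceptions.
Valence configurations: S⁺ [Ne]3s²3p³, N⁺ [He]2s²2p².
The numbers (kJ/mol): S 2252, N 2856.
So the second ionization energies run S < N.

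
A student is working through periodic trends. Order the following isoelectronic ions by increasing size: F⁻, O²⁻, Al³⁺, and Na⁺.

Al³⁺, Na⁺, F⁻, O²⁻

All of these have 10 electrons, so size is governed by nuclear charge alone: the more protons, the stronger the pull on the same electron cloud, and the smaller the ion.
Nuclear charges: Al³⁺ (Z=13), Na⁺ (Z=11), F⁻ (Z=9), O²⁻ (Z=8).
Smallest to largest: Al³⁺ < Na⁺ < F⁻ < O²⁻.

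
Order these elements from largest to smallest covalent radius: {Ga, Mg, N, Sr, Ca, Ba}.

Ba > Sr > Ca > Mg > Ga > N

N is in period 2, group 15; Mg is in period 3, group 2; Ca is in period 4, group 2; Ga is in period 4, group 13; Sr is in period 5, group 2; Ba is in period 6, group 2.
Across a period the added protons contract the valence shell; down a group each new principal shell makes the atom larger.
Here both period and group differ, so the two effects have to be weighed against each other.
Ga > N: relative to N, both the across-period and down-group shifts push Ga's atomic radius up.
Mg > Ga: period and group pull opposite ways; the across-period shift dominates (139 vs 124 pm).
Ca > Mg: Ca sits below Mg in group 2, so the down-group effect alone puts Ca larger.
Sr > Ca: Sr sits below Ca in group 2, so the down-group effect alone puts Sr larger.
Ba > Sr: Ba sits below Sr in group 2, so the down-group effect alone puts Ba larger.
For reference (pm): N 71, Mg 139, Ca 171, Ga 124, Sr 185, Ba 196.
So from largest to smallest: Ba > Sr > Ca > Mg > Ga > N.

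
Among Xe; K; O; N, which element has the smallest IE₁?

N is in period 2, group 15; O is in period 2, group 16; K is in period 4, group 1; Xe is in period 5, group 18.
IE₁ increases left→right with effective nuclear charge and decreases top→bottom as the valence shell moves farther out.
These span different periods and groups, so the two trends combine.
Xe > K: the two effects oppose for this pair; the across-period effect wins (1170 vs 419 kJ/mol).
O > Xe: period and group pull opposite ways; the down-group shift dominates (1314 vs 1170 kJ/mol).
N > O: this pair runs against the simple trend — see the exception note.
Note the exception: N has a higher first ionization energy than O, contrary to the simple trend — pairing an electron in O's 2p⁴ costs repulsion energy, so O ionizes more easily than half-filled N (2p³).
Tabulated first ionization energy (kJ/mol): N 1402, O 1314, K 419, Xe 1170.
The smallest IE₁ among these belongs to K.

K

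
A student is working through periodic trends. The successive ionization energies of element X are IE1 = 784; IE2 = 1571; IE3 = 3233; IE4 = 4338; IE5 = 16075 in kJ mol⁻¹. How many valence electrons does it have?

Look for the largest jump between consecutive ionization energies: IE5/IE4 ≈ 3.7, far larger than any earlier ratio.
That jump marks the point where a core electron is being removed. So the atom has 4 valence electrons.

4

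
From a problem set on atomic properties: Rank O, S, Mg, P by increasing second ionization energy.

Mg < P < S < O

After 1 electron has been removed, what remains? O⁺ still has 5 valence electrons; S⁺ still has 5 valence electrons; Mg⁺ still has 1 valence electron; P⁺ still has 4 valence electrons.
All are still removing valence electrons, so compare the +1 ions as you would atoms: IE_2 generally rises across a period (higher Z_eff) and falls down a group (larger shell), subject to the usual subshell exceptions.
Valence configurations: O⁺ [He]2s²2p³, S⁺ [Ne]3s²3p³, Mg⁺ [Ne]3s¹, P⁺ [Ne]3s²3p².
The numbers (kJ/mol): O 3388, S 2252, Mg 1451, P 1907.
Putting it together, IE_2: Mg < P < S < O.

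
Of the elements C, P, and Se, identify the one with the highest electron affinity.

C is in period 2, group 14; P is in period 3, group 15; Se is in period 4, group 16.
Adding an electron releases more energy for atoms nearer the top right (short of the noble gases).
A diagonal step moves right (one effect) and down (the opposite effect) at once.
C > P: period and group pull opposite ways; the down-group shift dominates (122 vs 72 kJ/mol).
Se > C: the two effects oppose for this pair; the across-period effect wins (195 vs 122 kJ/mol).
Tabulated electron affinity (kJ/mol): C 122, P 72, Se 195.
The highest electron affinity among these belongs to Se.

Se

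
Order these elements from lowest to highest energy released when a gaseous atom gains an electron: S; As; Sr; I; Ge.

Sr, As, Ge, S, I

S is in period 3, group 16; Ge is in period 4, group 14; As is in period 4, group 15; Sr is in period 5, group 2; I is in period 5, group 17.
EA tends to increase across a period and decrease down a group, though the pattern is less regular than for IE or radius.
Neither a single period nor a single group — weigh both effects.
As > Sr: both effects reinforce here, so As is clearly the higher of the two.
Ge > As: this pair runs against the simple trend — see the exception note.
S > Ge: relative to Ge, both the across-period and down-group shifts push S's electron affinity up.
I > S: the two effects oppose for this pair; the across-period effect wins (295 vs 200 kJ/mol).
Note the exception: Ge has a higher electron affinity than As, contrary to the simple trend — adding an electron to As's half-filled 4p³ is unfavourable, so Ge (4p²) has the more exothermic EA.
Approximate values (kJ/mol): S 200, Ge 119, As 78, Sr 5, I 295.
So from lowest to highest: Sr < As < Ge < S < I.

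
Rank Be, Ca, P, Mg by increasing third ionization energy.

P, Ca, Mg, Be

After 2 electrons have been removed, what remains? Be²⁺ is the bare [He] core; Ca²⁺ is the bare [Ar] core; P²⁺ still has 3 valence electrons; Mg²⁺ is the bare [Ne] core.
Breaking into a closed-shell core is much more expensive than removing a leftover valence electron — Ca, Mg and Be have the largest IE_3 here.
Tabulated IE_3 (kJ/mol): Be 14849, Ca 4912, P 2914, Mg 7733.
Overall IE_3 order: P < Ca < Mg < Be.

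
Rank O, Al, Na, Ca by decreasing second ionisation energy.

The second ionization energy removes an electron from the +1 ion. For each element: O⁺ still has 5 valence electrons; Al⁺ still has 2 valence electrons; Na⁺ is the bare [Ne] core; Ca⁺ still has 1 valence electron.
Core electrons are held far more tightly than valence electrons, so Na tops the IE_2 order.
Valence configurations: O⁺ [He]2s²2p³, Al⁺ [Ne]3s², Ca⁺ [Ar]4s¹.
Approximate IE_2 values (kJ/mol): O 3388, Al 1817, Na 4562, Ca 1145.
Putting it together, IE_2: Ca < Al < O < Na.

Na > O > Al > Ca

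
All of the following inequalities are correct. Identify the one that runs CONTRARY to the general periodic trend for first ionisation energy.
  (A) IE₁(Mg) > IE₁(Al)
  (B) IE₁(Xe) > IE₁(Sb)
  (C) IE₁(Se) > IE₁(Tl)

The general trend: first ionisation energy increases across a period and decreases down a group.
(A) Mg (period 3, group 2) vs Al (period 3, group 13): the stated order contradicts the simple trend.
(B) Xe (period 5, group 18) vs Sb (period 5, group 15): the stated order agrees with the simple trend.
(C) Se (period 4, group 16) vs Tl (period 6, group 13): the stated order agrees with the simple trend.
The exception is (A): Al's single 3p electron is easier to remove than one from Mg's filled 3s².

(A)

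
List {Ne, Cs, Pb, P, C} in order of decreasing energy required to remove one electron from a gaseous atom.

C is in period 2, group 14; Ne is in period 2, group 18; P is in period 3, group 15; Cs is in period 6, group 1; Pb is in period 6, group 14.
IE₁ increases left→right with effective nuclear charge and decreases top→bottom as the valence shell moves farther out.
Neither a single period nor a single group — weigh both effects.
Pb > Cs: both are in period 6; the period trend gives Pb the larger value.
P > Pb: relative to Pb, both the across-period and down-group shifts push P's first ionization energy up.
C > P: the two effects oppose for this pair; the down-group effect wins (1086 vs 1012 kJ/mol).
Ne > C: both are in period 2; the period trend gives Ne the larger value.
For reference (kJ/mol): C 1086, Ne 2081, P 1012, Cs 376, Pb 716.
So from highest to lowest: Ne > C > P > Pb > Cs.

Ne > C > P > Pb > Cs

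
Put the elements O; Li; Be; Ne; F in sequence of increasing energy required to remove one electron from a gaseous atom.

IE₁ increases left→right with effective nuclear charge and decreases top→bottom as the valence shell moves farther out.
All lie in period 2, so first ionization energy increases left to right.
So from lowest to highest: Li < Be < O < F < Ne.

Li, Be, O, F, Ne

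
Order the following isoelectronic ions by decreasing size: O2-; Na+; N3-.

N3-, O2-, Na+

All of these have 10 electrons, so size is governed by nuclear charge alone: the more protons, the stronger the pull on the same electron cloud, and the smaller the ion.
Nuclear charges: Na+ (Z=11), O2- (Z=8), N3- (Z=7).
Largest to smallest: N3- > O2- > Na+.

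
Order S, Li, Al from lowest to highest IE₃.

Al, S, Li

Consider each +2 ion: S²⁺ still has 4 valence electrons; Li²⁺ is already 1 electron into the core; Al²⁺ still has 1 valence electron.
Pulling an electron out of a noble-gas core costs far more than removing a remaining valence electron, so Li sits at the high end of IE_3.
Valence configurations: S²⁺ [Ne]3s²3p², Al²⁺ [Ne]3s¹.
The numbers (kJ/mol): S 3357, Li 11815, Al 2745.
So the third ionization energies run Al < S < Li.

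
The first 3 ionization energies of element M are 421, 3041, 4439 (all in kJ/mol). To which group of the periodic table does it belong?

Look for the largest jump between consecutive ionization energies: IE2/IE1 ≈ 7.2, far larger than any earlier ratio.
That jump marks the point where a core electron is being removed. So the atom has 1 valence electron.
A main-group element with 1 valence electron is in group 1.

Group 1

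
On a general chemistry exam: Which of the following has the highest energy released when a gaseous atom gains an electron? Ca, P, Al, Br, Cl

Cl

Al is in period 3, group 13; P is in period 3, group 15; Cl is in period 3, group 17; Ca is in period 4, group 2; Br is in period 4, group 17.
Adding an electron releases more energy for atoms nearer the top right (short of the noble gases).
These span different periods and groups, so the two trends combine.
Al > Ca: relative to Ca, both the across-period and down-group shifts push Al's electron affinity up.
P > Al: P lies to the right of Al in period 3, so the across-period effect alone puts P higher.
Br > P: the two effects oppose for this pair; the across-period effect wins (325 vs 72 kJ/mol).
Cl > Br: they share group 17; the group trend gives Cl the larger value.
For reference (kJ/mol): Al 42, P 72, Cl 349, Ca 2, Br 325.
The highest energy released when a gaseous atom gains an electron among these belongs to Cl.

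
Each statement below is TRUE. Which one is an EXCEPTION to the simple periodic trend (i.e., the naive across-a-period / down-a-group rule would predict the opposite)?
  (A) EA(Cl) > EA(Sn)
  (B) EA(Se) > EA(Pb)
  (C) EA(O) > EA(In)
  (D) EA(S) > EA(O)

The general trend: electron affinity increases across a period and decreases down a group.
(A) Cl (period 3, group 17) vs Sn (period 5, group 14): the stated order agrees with the simple trend.
(B) Se (period 4, group 16) vs Pb (period 6, group 14): the stated order agrees with the simple trend.
(C) O (period 2, group 16) vs In (period 5, group 13): the stated order agrees with the simple trend.
(D) S (period 3, group 16) vs O (period 2, group 16): the stated order contradicts the simple trend.
The exception is (D): the compact 2p subshell of O repels the added electron more than S's larger 3p does.

(D)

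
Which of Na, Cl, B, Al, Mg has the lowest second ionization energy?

After 1 electron has been removed, what remains? Na⁺ is the bare [Ne] core; Cl⁺ still has 6 valence electrons; B⁺ still has 2 valence electrons; Al⁺ still has 2 valence electrons; Mg⁺ still has 1 valence electron.
Pulling an electron out of a noble-gas core costs far more than removing a remaining valence electron, so Na sits at the high end of IE_2.
Valence configurations: Cl⁺ [Ne]3s²3p⁴, B⁺ [He]2s², Al⁺ [Ne]3s², Mg⁺ [Ne]3s¹.
Tabulated IE_2 (kJ/mol): Na 4562, Cl 2298, B 2427, Al 1817, Mg 1451.
So the second ionization energies run Mg < Al < Cl < B < Na.

Mg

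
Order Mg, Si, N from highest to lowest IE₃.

Consider each +2 ion: Mg²⁺ is the bare [Ne] core; Si²⁺ still has 2 valence electrons; N²⁺ still has 3 valence electrons.
Breaking into a closed-shell core is much more expensive than removing a leftover valence electron — Mg has the largest IE_3 here.
Valence configurations: Si²⁺ [Ne]3s², N²⁺ [He]2s²2p¹.
Tabulated IE_3 (kJ/mol): Mg 7733, Si 3232, N 4578.
So the third ionization energies run Si < N < Mg.

Mg, N, Si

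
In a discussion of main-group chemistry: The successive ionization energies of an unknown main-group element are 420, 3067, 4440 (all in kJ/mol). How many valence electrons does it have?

1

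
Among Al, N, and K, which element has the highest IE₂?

After 1 electron has been removed, what remains? Al⁺ still has 2 valence electrons; N⁺ still has 4 valence electrons; K⁺ is the bare [Ar] core.
Pulling an electron out of a noble-gas core costs far more than removing a remaining valence electron, so K sits at the high end of IE_2.
Valence configurations: Al⁺ [Ne]3s², N⁺ [He]2s²2p².
Approximate IE_2 values (kJ/mol): Al 1817, N 2856, K 3052.
So the second ionization energies run Al < N < K.

K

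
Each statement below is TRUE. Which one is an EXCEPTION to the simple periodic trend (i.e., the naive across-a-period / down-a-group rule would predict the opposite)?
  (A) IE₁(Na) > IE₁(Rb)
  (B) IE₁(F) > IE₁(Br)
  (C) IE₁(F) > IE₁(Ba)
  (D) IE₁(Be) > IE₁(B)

(D)

The general trend: first ionization energy increases across a period and decreases down a group.
(A) Na (period 3, group 1) vs Rb (period 5, group 1): the stated order agrees with the simple trend.
(B) F (period 2, group 17) vs Br (period 4, group 17): the stated order agrees with the simple trend.
(C) F (period 2, group 17) vs Ba (period 6, group 2): the stated order agrees with the simple trend.
(D) Be (period 2, group 2) vs B (period 2, group 13): the stated order contradicts the simple trend.
The exception is (D): removing B's lone 2p electron is easier than breaking Be's filled 2s².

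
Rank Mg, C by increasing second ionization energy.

Mg < C

The second ionization energy removes an electron from the +1 ion. For each element: Mg⁺ still has 1 valence electron; C⁺ still has 3 valence electrons.
All are still removing valence electrons, so compare the +1 ions as you would atoms: IE_2 generally rises across a period (higher Z_eff) and falls down a group (larger shell), subject to the usual subshell exceptions.
Valence configurations: Mg⁺ [Ne]3s¹, C⁺ [He]2s²2p¹.
Approximate IE_2 values (kJ/mol): Mg 1451, C 2353.
Hence IE_2: Mg < C.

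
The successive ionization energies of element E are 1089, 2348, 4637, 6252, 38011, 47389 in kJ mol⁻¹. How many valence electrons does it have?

Look for the largest jump between consecutive ionization energies: IE5/IE4 ≈ 6.1, far larger than any earlier ratio.
That jump marks the point where a core electron is being removed. So the atom has 4 valence electrons.

4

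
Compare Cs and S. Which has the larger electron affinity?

S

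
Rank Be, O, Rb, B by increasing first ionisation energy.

Rb < B < Be < O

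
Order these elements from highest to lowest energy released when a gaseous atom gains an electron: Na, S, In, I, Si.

Na is in period 3, group 1; Si is in period 3, group 14; S is in period 3, group 16; In is in period 5, group 13; I is in period 5, group 17.
Atoms with high Z_eff and room in the valence shell (especially the halogens) have the most exothermic electron affinities.
Neither a single period nor a single group — weigh both effects.
Na > In: period and group pull opposite ways; the down-group shift dominates (53 vs 29 kJ/mol).
Si > Na: both are in period 3; the period trend gives Si the larger value.
S > Si: both are in period 3; the period trend gives S the larger value.
I > S: the two effects oppose for this pair; the across-period effect wins (295 vs 200 kJ/mol).
Approximate values (kJ/mol): Na 53, Si 134, S 200, In 29, I 295.
So from highest to lowest: I > S > Si > Na > In.

I > S > Si > Na > In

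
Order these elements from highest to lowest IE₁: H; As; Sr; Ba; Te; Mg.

H is in period 1, group 1; Mg is in period 3, group 2; As is in period 4, group 15; Sr is in period 5, group 2; Te is in period 5, group 16; Ba is in period 6, group 2.
First ionization energy rises across a period (greater Z_eff holds electrons more tightly) and falls down a group (valence electrons are farther from the nucleus).
Here both period and group differ, so the two effects have to be weighed against each other.
Sr > Ba: they share group 2; the group trend gives Sr the larger value.
Mg > Sr: Mg sits above Sr in group 2, so the down-group effect alone puts Mg higher.
Te > Mg: the two effects oppose for this pair; the across-period effect wins (869 vs 738 kJ/mol).
As > Te: the two effects oppose for this pair; the down-group effect wins (947 vs 869 kJ/mol).
H > As: period and group pull opposite ways; the down-group shift dominates (1312 vs 947 kJ/mol).
Tabulated first ionization energy (kJ/mol): H 1312, Mg 738, As 947, Sr 550, Te 869, Ba 503.
So from highest to lowest: H > As > Te > Mg > Sr > Ba.

H, As, Te, Mg, Sr, Ba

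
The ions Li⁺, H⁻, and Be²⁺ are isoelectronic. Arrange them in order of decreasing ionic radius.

H⁻ > Li⁺ > Be²⁺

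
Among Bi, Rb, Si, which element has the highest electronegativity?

EN rises left→right (higher Z_eff, smaller atoms) and falls top→bottom (larger, more shielded atoms).
Neither a single period nor a single group — weigh both effects.
Si > Rb: both effects reinforce here, so Si is clearly the higher of the two.
Bi > Si: period and group pull opposite ways; the across-period shift dominates (2.02 vs 1.90).
Tabulated electronegativity (Pauling): Si 1.90, Rb 0.82, Bi 2.02.
The highest electronegativity among these belongs to Bi.

Bi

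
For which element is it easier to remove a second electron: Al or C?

Al

After 1 electron has been removed, what remains? Al⁺ still has 2 valence electrons; C⁺ still has 3 valence electrons.
All are still removing valence electrons, so compare the +1 ions as you would atoms: IE_2 generally rises across a period (higher Z_eff) and falls down a group (larger shell), subject to the usual subshell exceptions.
Valence configurations: Al⁺ [Ne]3s², C⁺ [He]2s²2p¹.
The numbers (kJ/mol): Al 1817, C 2353.
So the second ionization energies run Al < C.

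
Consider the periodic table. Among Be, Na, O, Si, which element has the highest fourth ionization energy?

Be

IE_4 is the cost of taking one more electron from the +3 cation: Be³⁺ is already 1 electron into the core; Na³⁺ is already 2 electrons into the core; O³⁺ still has 3 valence electrons; Si³⁺ still has 1 valence electron.
Pulling an electron out of a noble-gas core costs far more than removing a remaining valence electron, so Na and Be sit at the high end of IE_4.
Valence configurations: O³⁺ [He]2s²2p¹, Si³⁺ [Ne]3s¹.
Approximate IE_4 values (kJ/mol): Be 21007, Na 9543, O 7469, Si 4356.
So the fourth ionization energies run Si < O < Na < Be.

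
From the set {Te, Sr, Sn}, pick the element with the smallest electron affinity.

Sr

Sr is in period 5, group 2; Sn is in period 5, group 14; Te is in period 5, group 16.
Adding an electron releases more energy for atoms nearer the top right (short of the noble gases).
All lie in period 5, so electron affinity increases left to right.
The smallest electron affinity among these belongs to Sr.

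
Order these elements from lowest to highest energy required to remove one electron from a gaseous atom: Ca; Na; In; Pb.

Na, In, Ca, Pb

Na is in period 3, group 1; Ca is in period 4, group 2; In is in period 5, group 13; Pb is in period 6, group 14.
Across a period the outer electron is held more tightly (higher IE₁); down a group it sits in a higher shell, more shielded, and comes off more easily.
These sit on a diagonal, where the across-period and down-group effects partly cancel.
In > Na: the two effects oppose for this pair; the across-period effect wins (558 vs 496 kJ/mol).
Ca > In: the two effects oppose for this pair; the down-group effect wins (590 vs 558 kJ/mol).
Pb > Ca: the two effects oppose for this pair; the across-period effect wins (716 vs 590 kJ/mol).
Tabulated first ionization energy (kJ/mol): Na 496, Ca 590, In 558, Pb 716.
So from lowest to highest: Na < In < Ca < Pb.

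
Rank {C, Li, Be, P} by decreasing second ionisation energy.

Consider each +1 ion: C⁺ still has 3 valence electrons; Li⁺ is the bare [He] core; Be⁺ still has 1 valence electron; P⁺ still has 4 valence electrons.
Breaking into a closed-shell core is much more expensive than removing a leftover valence electron — Li has the largest IE_2 here.
Valence configurations: C⁺ [He]2s²2p¹, Be⁺ [He]2s¹, P⁺ [Ne]3s²3p².
Tabulated IE_2 (kJ/mol): C 2353, Li 7298, Be 1757, P 1907.
Putting it together, IE_2: Be < P < C < Li.

Li > C > P > Be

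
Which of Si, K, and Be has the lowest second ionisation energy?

Si

IE_2 is the cost of taking one more electron from the +1 cation: Si⁺ still has 3 valence electrons; K⁺ is the bare [Ar] core; Be⁺ still has 1 valence electron.
Breaking into a closed-shell core is much more expensive than removing a leftover valence electron — K has the largest IE_2 here.
Valence configurations: Si⁺ [Ne]3s²3p¹, Be⁺ [He]2s¹.
Approximate IE_2 values (kJ/mol): Si 1577, K 3052, Be 1757.
So the second ionization energies run Si < Be < K.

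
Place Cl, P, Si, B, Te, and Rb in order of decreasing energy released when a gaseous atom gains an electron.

Cl, Te, Si, P, Rb, B

B is in period 2, group 13; Si is in period 3, group 14; P is in period 3, group 15; Cl is in period 3, group 17; Rb is in period 5, group 1; Te is in period 5, group 16.
EA tends to increase across a period and decrease down a group, though the pattern is less regular than for IE or radius.
Here both period and group differ, so the two effects have to be weighed against each other.
Rb > B: this pair runs against the simple trend — see the exception note.
P > Rb: both effects reinforce here, so P is clearly the higher of the two.
Si > P: this pair runs against the simple trend — see the exception note.
Te > Si: the two effects oppose for this pair; the across-period effect wins (190 vs 134 kJ/mol).
Cl > Te: both effects reinforce here, so Cl is clearly the higher of the two.
Note the exception: Rb has a higher electron affinity than B, contrary to the simple trend — B's ns²np¹ configuration gives only a small electron affinity — the sparsely filled np subshell binds an added electron weakly.
Note the exception: Si has a higher electron affinity than P, contrary to the simple trend — adding an electron to P's half-filled 3p³ is unfavourable, so Si (3p²) has the more exothermic EA.
Tabulated electron affinity (kJ/mol): B 27, Si 134, P 72, Cl 349, Rb 47, Te 190.
So from highest to lowest: Cl > Te > Si > P > Rb > B.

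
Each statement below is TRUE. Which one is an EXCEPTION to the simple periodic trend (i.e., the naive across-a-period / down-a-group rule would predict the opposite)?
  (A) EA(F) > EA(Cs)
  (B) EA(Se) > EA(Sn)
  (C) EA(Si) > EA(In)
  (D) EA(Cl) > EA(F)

The general trend: electron affinity increases across a period and decreases down a group.
(A) F (period 2, group 17) vs Cs (period 6, group 1): the stated order agrees with the simple trend.
(B) Se (period 4, group 16) vs Sn (period 5, group 14): the stated order agrees with the simple trend.
(C) Si (period 3, group 14) vs In (period 5, group 13): the stated order agrees with the simple trend.
(D) Cl (period 3, group 17) vs F (period 2, group 17): the stated order contradicts the simple trend.
The exception is (D): F's small 2p subshell makes the incoming electron feel strong e⁻–e⁻ repulsion, so Cl actually releases more energy on gaining an electron.

(D)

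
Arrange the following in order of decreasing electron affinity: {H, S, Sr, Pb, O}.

S > O > H > Pb > Sr

H is in period 1, group 1; O is in period 2, group 16; S is in period 3, group 16; Sr is in period 5, group 2; Pb is in period 6, group 14.
Adding an electron releases more energy for atoms nearer the top right (short of the noble gases).
These span different periods and groups, so the two trends combine.
Pb > Sr: the two effects oppose for this pair; the across-period effect wins (35 vs 5 kJ/mol).
H > Pb: period and group pull opposite ways; the down-group shift dominates (73 vs 35 kJ/mol).
O > H: the two effects oppose for this pair; the across-period effect wins (141 vs 73 kJ/mol).
S > O: this pair runs against the simple trend — see the exception note.
Note the exception: S has a higher electron affinity than O, contrary to the simple trend — the compact 2p subshell of O repels the added electron more than S's larger 3p does.
For reference (kJ/mol): H 73, O 141, S 200, Sr 5, Pb 35.
So from highest to lowest: S > O > H > Pb > Sr.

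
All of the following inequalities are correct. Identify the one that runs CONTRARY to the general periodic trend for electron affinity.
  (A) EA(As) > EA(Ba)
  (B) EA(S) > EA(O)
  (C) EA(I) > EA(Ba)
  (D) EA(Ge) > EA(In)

The general trend: electron affinity increases across a period and decreases down a group.
(A) As (period 4, group 15) vs Ba (period 6, group 2): the stated order agrees with the simple trend.
(B) S (period 3, group 16) vs O (period 2, group 16): the stated order contradicts the simple trend.
(C) I (period 5, group 17) vs Ba (period 6, group 2): the stated order agrees with the simple trend.
(D) Ge (period 4, group 14) vs In (period 5, group 13): the stated order agrees with the simple trend.
The exception is (B): the compact 2p subshell of O repels the added electron more than S's larger 3p does.

(B)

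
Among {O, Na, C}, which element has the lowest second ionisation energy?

C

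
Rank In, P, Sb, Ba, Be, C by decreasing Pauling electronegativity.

C > P > Sb > In > Be > Ba

Be is in period 2, group 2; C is in period 2, group 14; P is in period 3, group 15; In is in period 5, group 13; Sb is in period 5, group 15; Ba is in period 6, group 2.
Electronegativity increases across a period and decreases down a group, tracking effective nuclear charge and atomic size.
These span different periods and groups, so the two trends combine.
Be > Ba: Be sits above Ba in group 2, so the down-group effect alone puts Be higher.
In > Be: period and group pull opposite ways; the across-period shift dominates (1.78 vs 1.57).
Sb > In: both are in period 5; the period trend gives Sb the larger value.
P > Sb: they share group 15; the group trend gives P the larger value.
C > P: the two effects oppose for this pair; the down-group effect wins (2.55 vs 2.19).
Approximate values (Pauling): Be 1.57, C 2.55, P 2.19, In 1.78, Sb 2.05, Ba 0.89.
So from highest to lowest: C > P > Sb > In > Be > Ba.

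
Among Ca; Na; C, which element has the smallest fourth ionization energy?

C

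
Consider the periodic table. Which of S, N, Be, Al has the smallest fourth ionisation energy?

After 3 electrons have been removed, what remains? S³⁺ still has 3 valence electrons; N³⁺ still has 2 valence electrons; Be³⁺ is already 1 electron into the core; Al³⁺ is the bare [Ne] core.
Pulling an electron out of a noble-gas core costs far more than removing a remaining valence electron, so Al and Be sit at the high end of IE_4.
Valence configurations: S³⁺ [Ne]3s²3p¹, N³⁺ [He]2s².
Approximate IE_4 values (kJ/mol): S 4556, N 7475, Be 21007, Al 11577.
So the fourth ionization energies run S < N < Al < Be.

S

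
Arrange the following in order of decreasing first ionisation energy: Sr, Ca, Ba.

First ionization energy rises across a period (greater Z_eff holds electrons more tightly) and falls down a group (valence electrons are farther from the nucleus).
All are in group 2, so first ionization energy increases up the group.
So from highest to lowest: Ca > Sr > Ba.

Ca > Sr > Ba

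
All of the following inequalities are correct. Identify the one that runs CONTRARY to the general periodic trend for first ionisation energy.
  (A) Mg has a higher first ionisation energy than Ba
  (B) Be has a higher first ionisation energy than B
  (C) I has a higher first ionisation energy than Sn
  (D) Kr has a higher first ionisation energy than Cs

(B)

The general trend: first ionisation energy increases across a period and decreases down a group.
(A) Mg (period 3, group 2) vs Ba (period 6, group 2): the stated order agrees with the simple trend.
(B) Be (period 2, group 2) vs B (period 2, group 13): the stated order contradicts the simple trend.
(C) I (period 5, group 17) vs Sn (period 5, group 14): the stated order agrees with the simple trend.
(D) Kr (period 4, group 18) vs Cs (period 6, group 1): the stated order agrees with the simple trend.
The exception is (B): removing B's lone 2p electron is easier than breaking Be's filled 2s².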